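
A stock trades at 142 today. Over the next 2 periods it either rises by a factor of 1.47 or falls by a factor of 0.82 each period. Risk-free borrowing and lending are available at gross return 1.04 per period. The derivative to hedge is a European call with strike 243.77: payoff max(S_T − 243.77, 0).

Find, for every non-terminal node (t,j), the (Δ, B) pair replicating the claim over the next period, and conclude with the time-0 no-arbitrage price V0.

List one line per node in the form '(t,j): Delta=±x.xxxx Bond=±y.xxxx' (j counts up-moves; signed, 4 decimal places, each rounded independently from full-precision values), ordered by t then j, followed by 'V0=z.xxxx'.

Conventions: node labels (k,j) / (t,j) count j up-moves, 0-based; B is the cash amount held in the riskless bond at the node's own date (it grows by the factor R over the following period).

No-arbitrage ⇒ martingale measure with p* = (R−d)/(u−d) = 0.3385.
Expiry values: V(2,0)=0.0000, V(2,1)=0.0000, V(2,2)=63.0778
(1,0): S=116.4400. Δ = (V_up−V_dn)/(S_up−S_dn) = (0.0000−0.0000)/(171.1668−95.4808) = 0.0000. V = [p*·0.0000 + (1−p*)·0.0000]/1.04 = 0.0000. B = V − Δ·S = 0.0000.
(1,1): S=208.7400. Δ = (V_up−V_dn)/(S_up−S_dn) = (63.0778−0.0000)/(306.8478−171.1668) = 0.4649. V = [p*·63.0778 + (1−p*)·0.0000]/1.04 = 20.5283. B = V − Δ·S = -76.5145.
(0,0): S=142.0000. Δ = (V_up−V_dn)/(S_up−S_dn) = (20.5283−0.0000)/(208.7400−116.4400) = 0.2224. V = [p*·20.5283 + (1−p*)·0.0000]/1.04 = 6.6808. B = V − Δ·S = -24.9012.
Sanity check at the root: Δ(0,0)·S0 + B(0,0) reproduces V0 = 6.6808.

(0,0): Delta=0.2224 Bond=-24.9012
(1,0): Delta=0.0000 Bond=0.0000
(1,1): Delta=0.4649 Bond=-76.5145
V0=6.6808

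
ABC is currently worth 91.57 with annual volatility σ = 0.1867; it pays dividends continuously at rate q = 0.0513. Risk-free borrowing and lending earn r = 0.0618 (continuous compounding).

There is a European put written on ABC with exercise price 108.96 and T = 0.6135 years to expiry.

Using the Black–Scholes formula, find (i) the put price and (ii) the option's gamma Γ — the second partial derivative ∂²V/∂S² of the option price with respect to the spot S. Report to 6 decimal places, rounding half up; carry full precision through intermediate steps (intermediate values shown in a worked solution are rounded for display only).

price = 17.056807
Γ = 0.016254

σ√T = 0.1867·√0.6135 = 0.146235
d₁ = (ln(S/K) + (r−q+σ²/2)T) / (σ√T) = (ln(91.57/108.96) + (0.0618−0.0513+0.1867²/2)·0.6135) / 0.146235 = (-0.173877 + 0.017134) / 0.146235 = -1.071857
d₂ = d₁ − σ√T = -1.071857 − 0.146235 = -1.218092
e^{−rT} = 0.962795
e^{−qT} = 0.969018
N(−d₁) = 0.858108,  N(−d₂) = 0.888405
Put price V = K·e^{−rT}·N(−d₂) − S·e^{−qT}·N(−d₁) = 93.199229 − 76.142422 = 17.056807
φ(d₁) = (1/√(2π))·e^{−d₁²/2} = 0.224613
Γ = e^{−qT}·φ(d₁) / (S·σ·√T) = 0.016254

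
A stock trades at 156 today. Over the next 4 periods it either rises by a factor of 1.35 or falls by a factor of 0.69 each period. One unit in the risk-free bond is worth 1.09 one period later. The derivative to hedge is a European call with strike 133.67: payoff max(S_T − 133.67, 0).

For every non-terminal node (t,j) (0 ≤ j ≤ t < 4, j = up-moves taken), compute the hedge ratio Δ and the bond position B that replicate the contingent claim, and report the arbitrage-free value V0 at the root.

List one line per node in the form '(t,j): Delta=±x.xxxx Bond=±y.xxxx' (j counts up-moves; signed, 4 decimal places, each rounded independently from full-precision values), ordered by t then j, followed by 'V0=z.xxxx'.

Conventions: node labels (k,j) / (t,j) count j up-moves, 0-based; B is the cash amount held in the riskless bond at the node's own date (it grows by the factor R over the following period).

The replicating-portfolio and risk-neutral prices coincide; use p* = (1.09−0.69)/(1.35−0.69) = 0.6061 for the latter.
Payoffs at expiry: V(4,0)=0.0000, V(4,1)=0.0000, V(4,2)=1.6900, V(4,3)=131.1648, V(4,4)=384.4850
  t=3,j=0: stock 51.2474 → up 69.1840 (V=0.0000), down 35.3607 (V=0.0000). Price 0.0000; hedge Δ=0.0000, bond B=0.0000.
  t=3,j=1: stock 100.2667 → up 135.3600 (V=1.6900), down 69.1840 (V=0.0000). Price 0.9397; hedge Δ=0.0255, bond B=-1.6209.
  t=3,j=2: stock 196.1739 → up 264.8348 (V=131.1648), down 135.3600 (V=1.6900). Price 73.5409; hedge Δ=1.0000, bond B=-122.6330.
  t=3,j=3: stock 383.8185 → up 518.1550 (V=384.4850), down 264.8348 (V=131.1648). Price 261.1855; hedge Δ=1.0000, bond B=-122.6330.
  t=2,j=0: stock 74.2716 → up 100.2667 (V=0.9397), down 51.2474 (V=0.0000). Price 0.5225; hedge Δ=0.0192, bond B=-0.9013.
  t=2,j=1: stock 145.3140 → up 196.1739 (V=73.5409), down 100.2667 (V=0.9397). Price 41.2297; hedge Δ=0.7570, bond B=-68.7721.
  t=2,j=2: stock 284.3100 → up 383.8185 (V=261.1855), down 196.1739 (V=73.5409). Price 171.8026; hedge Δ=1.0000, bond B=-112.5074.
  t=1,j=0: stock 107.6400 → up 145.3140 (V=41.2297), down 74.2716 (V=0.5225). Price 23.1133; hedge Δ=0.5730, bond B=-38.5643.
  t=1,j=1: stock 210.6000 → up 284.3100 (V=171.8026), down 145.3140 (V=41.2297). Price 110.4264; hedge Δ=0.9394, bond B=-87.4113.
  t=0,j=0: stock 156.0000 → up 210.6000 (V=110.4264), down 107.6400 (V=23.1133). Price 69.7526; hedge Δ=0.8480, bond B=-62.5400.
As a check, the time-0 holding Δ(0,0)·S0 + B(0,0) comes to 69.7526 — exactly V0.

(0,0): Delta=0.8480 Bond=-62.5400
(1,0): Delta=0.5730 Bond=-38.5643
(1,1): Delta=0.9394 Bond=-87.4113
(2,0): Delta=0.0192 Bond=-0.9013
(2,1): Delta=0.7570 Bond=-68.7721
(2,2): Delta=1.0000 Bond=-112.5074
(3,0): Delta=0.0000 Bond=0.0000
(3,1): Delta=0.0255 Bond=-1.6209
(3,2): Delta=1.0000 Bond=-122.6330
(3,3): Delta=1.0000 Bond=-122.6330
V0=69.7526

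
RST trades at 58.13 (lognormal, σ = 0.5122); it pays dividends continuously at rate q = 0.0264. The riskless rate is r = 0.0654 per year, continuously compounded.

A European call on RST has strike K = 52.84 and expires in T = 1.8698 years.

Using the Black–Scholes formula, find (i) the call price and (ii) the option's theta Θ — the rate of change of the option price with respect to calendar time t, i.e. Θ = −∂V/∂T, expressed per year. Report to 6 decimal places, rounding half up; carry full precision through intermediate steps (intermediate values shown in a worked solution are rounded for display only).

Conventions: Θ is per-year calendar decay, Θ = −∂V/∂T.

price = 18.646776
Θ = -3.812371

σ√T = 0.5122·√1.8698 = 0.700386
d₁ = (ln(S/K) + (r−q+σ²/2)T) / (σ√T) = (ln(58.13/52.84) + (0.0654−0.0264+0.5122²/2)·1.8698) / 0.700386 = (0.095413 + 0.318192) / 0.700386 = 0.590540
d₂ = d₁ − σ√T = 0.590540 − 0.700386 = -0.109846
e^{−rT} = 0.884896
e^{−qT} = 0.951836
N(d₁) = 0.722586,  N(d₂) = 0.456266
Call price V = S·e^{−qT}·N(d₁) − K·e^{−rT}·N(d₂) = 39.980817 − 21.334041 = 18.646776
φ(d₁) = (1/√(2π))·e^{−d₁²/2} = 0.335106
Θ = −S·e^{−qT}·φ(d₁)·σ/(2√T) + q·S·e^{−qT}·N(d₁) − r·K·e^{−rT}·N(d₂) = −3.472619 + 1.055494 − 1.395246 = -3.812371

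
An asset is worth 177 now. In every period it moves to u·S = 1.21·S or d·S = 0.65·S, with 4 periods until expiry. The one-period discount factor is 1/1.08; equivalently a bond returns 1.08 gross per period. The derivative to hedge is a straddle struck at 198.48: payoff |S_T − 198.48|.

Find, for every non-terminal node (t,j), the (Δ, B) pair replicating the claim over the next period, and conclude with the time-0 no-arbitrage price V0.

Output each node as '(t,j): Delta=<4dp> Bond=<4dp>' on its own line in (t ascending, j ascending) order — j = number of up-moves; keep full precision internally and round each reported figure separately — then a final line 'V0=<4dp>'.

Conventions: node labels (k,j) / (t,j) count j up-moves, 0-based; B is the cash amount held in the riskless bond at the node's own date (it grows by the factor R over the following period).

(0,0): Delta=0.3085 Bond=10.0516
(1,0): Delta=-0.9162 Bond=151.7598
(1,1): Delta=0.5074 Bond=-31.7432
(2,0): Delta=-1.0000 Bond=170.1646
(2,1): Delta=-0.9026 Bond=162.0068
(2,2): Delta=0.7364 Bond=-93.6259
(3,0): Delta=-1.0000 Bond=183.7778
(3,1): Delta=-1.0000 Bond=183.7778
(3,2): Delta=-0.8868 Bond=172.3037
(3,3): Delta=1.0000 Bond=-183.7778
V0=64.6532

Under the risk-neutral measure, an up-move has probability p* = (R−d)/(u−d) = 0.7679 and values discount at R = 1.08.
Expiry values: V(4,0)=166.8844, V(4,1)=139.6636, V(4,2)=88.9909, V(4,3)=5.3381, V(4,4)=180.9352
Node (3,0) S=48.6086: V=(p*·139.6636+(1−p*)·166.8844)/1.08=135.1692; Δ=(139.6636−166.8844)/(58.8164−31.5956)=-1.0000; B=V−Δ·S=183.7778
Node (3,1) S=90.4868: V=(p*·88.9909+(1−p*)·139.6636)/1.08=93.2910; Δ=(88.9909−139.6636)/(109.4891−58.8164)=-1.0000; B=V−Δ·S=183.7778
Node (3,2) S=168.4447: V=(p*·5.3381+(1−p*)·88.9909)/1.08=22.9236; Δ=(5.3381−88.9909)/(203.8181−109.4891)=-0.8868; B=V−Δ·S=172.3037
Node (3,3) S=313.5663: V=(p*·180.9352+(1−p*)·5.3381)/1.08=129.7885; Δ=(180.9352−5.3381)/(379.4152−203.8181)=1.0000; B=V−Δ·S=-183.7778
Node (2,0) S=74.7825: V=(p*·93.2910+(1−p*)·135.1692)/1.08=95.3821; Δ=(93.2910−135.1692)/(90.4868−48.6086)=-1.0000; B=V−Δ·S=170.1646
Node (2,1) S=139.2105: V=(p*·22.9236+(1−p*)·93.2910)/1.08=36.3508; Δ=(22.9236−93.2910)/(168.4447−90.4868)=-0.9026; B=V−Δ·S=162.0068
Node (2,2) S=259.1457: V=(p*·129.7885+(1−p*)·22.9236)/1.08=97.2043; Δ=(129.7885−22.9236)/(313.5663−168.4447)=0.7364; B=V−Δ·S=-93.6259
Node (1,0) S=115.0500: V=(p*·36.3508+(1−p*)·95.3821)/1.08=46.3468; Δ=(36.3508−95.3821)/(139.2105−74.7825)=-0.9162; B=V−Δ·S=151.7598
Node (1,1) S=214.1700: V=(p*·97.2043+(1−p*)·36.3508)/1.08=76.9237; Δ=(97.2043−36.3508)/(259.1457−139.2105)=0.5074; B=V−Δ·S=-31.7432
Node (0,0) S=177.0000: V=(p*·76.9237+(1−p*)·46.3468)/1.08=64.6532; Δ=(76.9237−46.3468)/(214.1700−115.0500)=0.3085; B=V−Δ·S=10.0516
Sanity check at the root: Δ(0,0)·S0 + B(0,0) reproduces V0 = 64.6532.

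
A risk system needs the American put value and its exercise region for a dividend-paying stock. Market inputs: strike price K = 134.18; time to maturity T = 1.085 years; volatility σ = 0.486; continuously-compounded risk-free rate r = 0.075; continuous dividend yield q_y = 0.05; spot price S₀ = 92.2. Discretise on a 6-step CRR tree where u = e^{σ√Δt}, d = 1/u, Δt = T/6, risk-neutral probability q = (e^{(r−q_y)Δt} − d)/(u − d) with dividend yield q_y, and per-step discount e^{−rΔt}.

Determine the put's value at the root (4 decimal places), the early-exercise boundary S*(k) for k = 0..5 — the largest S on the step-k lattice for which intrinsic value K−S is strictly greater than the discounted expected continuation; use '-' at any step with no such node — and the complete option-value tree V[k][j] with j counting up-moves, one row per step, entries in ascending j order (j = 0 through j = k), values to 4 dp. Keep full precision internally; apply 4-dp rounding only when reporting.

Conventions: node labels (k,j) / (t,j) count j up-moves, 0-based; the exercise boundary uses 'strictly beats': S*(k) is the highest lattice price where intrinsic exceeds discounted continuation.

price = 45.8836
boundary = - 74.9852 60.9846 74.9852 92.2000 74.9852
tree:
45.8836
59.1948 31.5835
73.1954 44.1689 17.7123
84.5819 59.1948 27.8001 6.3679
93.8424 73.1954 41.9800 11.9403 0.0000
101.3739 84.5819 59.1948 22.3887 0.0000 0.0000
107.4992 93.8424 73.1954 41.9800 0.0000 0.0000 0.0000

Δt=0.18083  u=1.22958  d=0.81329  q=0.45940  discount=0.98653
step 6 (expiry): payoffs max(K−S,0) = 107.4992 93.8424 73.1954 41.9800 0.0000 0.0000 0.0000
step 5: (k=5,j=0): S=32.8061, K−S=101.3739, hold=99.8616 ⇒ V=101.3739 exercise | (k=5,j=1): S=49.5981, K−S=84.5819, hold=83.2208 ⇒ V=84.5819 exercise | (k=5,j=2): S=74.9852, K−S=59.1948, hold=58.0622 ⇒ V=59.1948 exercise | (k=5,j=3): S=113.3669, K−S=20.8131, hold=22.3887 ⇒ V=22.3887 continue | (k=5,j=4): S=171.3944, K−S=0.0000, hold=0.0000 ⇒ V=0.0000 continue | (k=5,j=5): S=259.1237, K−S=0.0000, hold=0.0000 ⇒ V=0.0000 continue  boundary S*=74.9852
step 4: (k=4,j=0): S=40.3376, K−S=93.8424, hold=92.3980 ⇒ V=93.8424 exercise | (k=4,j=1): S=60.9846, K−S=73.1954, hold=71.9368 ⇒ V=73.1954 exercise | (k=4,j=2): S=92.2000, K−S=41.9800, hold=41.7164 ⇒ V=41.9800 exercise | (k=4,j=3): S=139.3931, K−S=0.0000, hold=11.9403 ⇒ V=11.9403 continue | (k=4,j=4): S=210.7424, K−S=0.0000, hold=0.0000 ⇒ V=0.0000 continue  boundary S*=92.2000
step 3: (k=3,j=0): S=49.5981, K−S=84.5819, hold=83.2208 ⇒ V=84.5819 exercise | (k=3,j=1): S=74.9852, K−S=59.1948, hold=58.0622 ⇒ V=59.1948 exercise | (k=3,j=2): S=113.3669, K−S=20.8131, hold=27.8001 ⇒ V=27.8001 continue | (k=3,j=3): S=171.3944, K−S=0.0000, hold=6.3679 ⇒ V=6.3679 continue  boundary S*=74.9852
step 2: (k=2,j=0): S=60.9846, K−S=73.1954, hold=71.9368 ⇒ V=73.1954 exercise | (k=2,j=1): S=92.2000, K−S=41.9800, hold=44.1689 ⇒ V=44.1689 continue | (k=2,j=2): S=139.3931, K−S=0.0000, hold=17.7123 ⇒ V=17.7123 continue  boundary S*=60.9846
step 1: (k=1,j=0): S=74.9852, K−S=59.1948, hold=59.0542 ⇒ V=59.1948 exercise | (k=1,j=1): S=113.3669, K−S=20.8131, hold=31.5835 ⇒ V=31.5835 continue  boundary S*=74.9852
step 0: (k=0,j=0): S=92.2000, K−S=41.9800, hold=45.8836 ⇒ V=45.8836 continue  boundary S*=-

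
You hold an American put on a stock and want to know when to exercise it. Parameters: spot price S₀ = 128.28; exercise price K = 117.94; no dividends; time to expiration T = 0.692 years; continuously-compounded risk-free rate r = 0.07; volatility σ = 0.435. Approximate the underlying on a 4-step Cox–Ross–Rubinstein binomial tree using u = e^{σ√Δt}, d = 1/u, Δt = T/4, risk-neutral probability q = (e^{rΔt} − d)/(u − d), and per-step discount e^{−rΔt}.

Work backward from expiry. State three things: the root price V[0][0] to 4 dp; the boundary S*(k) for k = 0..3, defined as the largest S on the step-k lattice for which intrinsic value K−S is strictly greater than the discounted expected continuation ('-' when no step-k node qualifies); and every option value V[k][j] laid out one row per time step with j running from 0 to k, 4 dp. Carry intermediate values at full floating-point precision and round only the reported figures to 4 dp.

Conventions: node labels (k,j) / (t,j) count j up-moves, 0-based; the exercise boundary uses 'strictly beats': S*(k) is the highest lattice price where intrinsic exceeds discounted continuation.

Δt=0.17300  u=1.19833  d=0.83449  q=0.48838  discount=0.98796
step 4 (expiry): payoffs max(K−S,0) = 55.7314 28.6085 0.0000 0.0000 0.0000
step 3: (k=3,j=0): S=74.5465, K−S=43.3935, hold=41.9739 ⇒ V=43.3935 exercise | (k=3,j=1): S=107.0488, K−S=10.8912, hold=14.4606 ⇒ V=14.4606 continue | (k=3,j=2): S=153.7220, K−S=0.0000, hold=0.0000 ⇒ V=0.0000 continue | (k=3,j=3): S=220.7449, K−S=0.0000, hold=0.0000 ⇒ V=0.0000 continue  boundary S*=74.5465
step 2: (k=2,j=0): S=89.3315, K−S=28.6085, hold=28.9111 ⇒ V=28.9111 continue | (k=2,j=1): S=128.2800, K−S=0.0000, hold=7.3093 ⇒ V=7.3093 continue | (k=2,j=2): S=184.2101, K−S=0.0000, hold=0.0000 ⇒ V=0.0000 continue  boundary S*=-
step 1: (k=1,j=0): S=107.0488, K−S=10.8912, hold=18.1403 ⇒ V=18.1403 continue | (k=1,j=1): S=153.7220, K−S=0.0000, hold=3.6946 ⇒ V=3.6946 continue  boundary S*=-
step 0: (k=0,j=0): S=128.2800, K−S=0.0000, hold=10.9519 ⇒ V=10.9519 continue  boundary S*=-

price = 10.9519
boundary = - - - 74.5465
tree:
10.9519
18.1403 3.6946
28.9111 7.3093 0.0000
43.3935 14.4606 0.0000 0.0000
55.7314 28.6085 0.0000 0.0000 0.0000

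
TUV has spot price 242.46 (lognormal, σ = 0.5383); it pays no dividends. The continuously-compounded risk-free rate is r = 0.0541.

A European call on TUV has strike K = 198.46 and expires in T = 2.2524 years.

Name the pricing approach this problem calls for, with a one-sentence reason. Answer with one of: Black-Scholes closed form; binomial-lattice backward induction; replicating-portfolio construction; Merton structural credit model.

framework: Black-Scholes closed form

Key observation: a European claim on TUV (strike 198.46) — a lognormal (GBM) underlying with constant rate and volatility — has an exact closed-form value; no lattice or capital structure is involved.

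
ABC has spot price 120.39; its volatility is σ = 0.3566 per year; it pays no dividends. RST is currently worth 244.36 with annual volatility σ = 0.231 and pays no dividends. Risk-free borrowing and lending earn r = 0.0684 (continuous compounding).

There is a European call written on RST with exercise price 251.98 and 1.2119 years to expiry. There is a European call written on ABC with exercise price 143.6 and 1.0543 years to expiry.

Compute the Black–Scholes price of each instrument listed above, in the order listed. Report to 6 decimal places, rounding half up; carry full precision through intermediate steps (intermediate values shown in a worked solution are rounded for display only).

price(RST call K=251.98) = 30.810700
price(ABC call K=143.6) = 12.571418

[RST call K=251.98]
σ√T = 0.231·√1.2119 = 0.254299
d₁ = (ln(S/K) + (r+σ²/2)T) / (σ√T) = (ln(244.36/251.98) + (0.0684+0.231²/2)·1.2119) / 0.254299 = (-0.030707 + 0.115228) / 0.254299 = 0.332368
d₂ = d₁ − σ√T = 0.332368 − 0.254299 = 0.078068
e^{−rT} = 0.920449
N(d₁) = 0.630194,  N(d₂) = 0.531113
price = S·N(d₁) − K·e^{−rT}·N(d₂) = 153.994242 − 123.183541 = 30.810700
[ABC call K=143.6]
σ√T = 0.3566·√1.0543 = 0.366154
d₁ = (ln(S/K) + (r+σ²/2)T) / (σ√T) = (ln(120.39/143.6) + (0.0684+0.3566²/2)·1.0543) / 0.366154 = (-0.176295 + 0.139148) / 0.366154 = -0.101451
d₂ = d₁ − σ√T = -0.101451 − 0.366154 = -0.467605
e^{−rT} = 0.930425
N(d₁) = 0.459596,  N(d₂) = 0.320034
price = S·N(d₁) − K·e^{−rT}·N(d₂) = 55.330772 − 42.759354 = 12.571418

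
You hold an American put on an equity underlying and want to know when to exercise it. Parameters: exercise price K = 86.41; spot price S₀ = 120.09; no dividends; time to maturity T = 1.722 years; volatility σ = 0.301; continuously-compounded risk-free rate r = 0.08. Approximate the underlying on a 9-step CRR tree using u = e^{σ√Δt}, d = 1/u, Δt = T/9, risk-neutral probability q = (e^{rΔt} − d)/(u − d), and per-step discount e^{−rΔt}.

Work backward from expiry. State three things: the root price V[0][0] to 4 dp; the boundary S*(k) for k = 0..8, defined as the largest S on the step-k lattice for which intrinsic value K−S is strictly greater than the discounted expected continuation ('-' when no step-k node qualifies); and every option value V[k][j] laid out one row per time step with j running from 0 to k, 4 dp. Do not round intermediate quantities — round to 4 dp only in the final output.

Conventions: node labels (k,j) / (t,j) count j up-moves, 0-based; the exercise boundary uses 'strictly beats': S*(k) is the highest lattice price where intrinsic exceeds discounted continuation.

price = 2.4929
boundary = - - - - - 62.1735 54.5036 62.1735 70.9228
tree:
2.4929
4.1444 1.0751
6.7373 1.9252 0.3391
10.6677 3.3867 0.6623 0.0573
16.3747 5.8284 1.2816 0.1226 0.0000
24.2365 9.7576 2.4521 0.2625 0.0000 0.0000
31.9064 15.7591 4.6257 0.5618 0.0000 0.0000 0.0000
38.6301 24.2365 8.5682 1.2023 0.0000 0.0000 0.0000 0.0000
44.5244 31.9064 15.4872 2.5730 0.0000 0.0000 0.0000 0.0000 0.0000
49.6915 38.6301 24.2365 5.5067 0.0000 0.0000 0.0000 0.0000 0.0000 0.0000

Δt=0.19133  u=1.14072  d=0.87664  q=0.52554  discount=0.98481
step 9 (expiry): payoffs max(K−S,0) = 49.6915 38.6301 24.2365 5.5067 0.0000 0.0000 0.0000 0.0000 0.0000 0.0000
step 8: (k=8,j=0): S=41.8856, K−S=44.5244, hold=43.2118 ⇒ V=44.5244 exercise | (k=8,j=1): S=54.5036, K−S=31.9064, hold=30.5938 ⇒ V=31.9064 exercise | (k=8,j=2): S=70.9228, K−S=15.4872, hold=14.1746 ⇒ V=15.4872 exercise | (k=8,j=3): S=92.2882, K−S=0.0000, hold=2.5730 ⇒ V=2.5730 continue | (k=8,j=4): S=120.0900, K−S=0.0000, hold=0.0000 ⇒ V=0.0000 continue | (k=8,j=5): S=156.2670, K−S=0.0000, hold=0.0000 ⇒ V=0.0000 continue | (k=8,j=6): S=203.3424, K−S=0.0000, hold=0.0000 ⇒ V=0.0000 continue | (k=8,j=7): S=264.5991, K−S=0.0000, hold=0.0000 ⇒ V=0.0000 continue | (k=8,j=8): S=344.3094, K−S=0.0000, hold=0.0000 ⇒ V=0.0000 continue  boundary S*=70.9228
step 7: (k=7,j=0): S=47.7799, K−S=38.6301, hold=37.3175 ⇒ V=38.6301 exercise | (k=7,j=1): S=62.1735, K−S=24.2365, hold=22.9239 ⇒ V=24.2365 exercise | (k=7,j=2): S=80.9033, K−S=5.5067, hold=8.5682 ⇒ V=8.5682 continue | (k=7,j=3): S=105.2753, K−S=0.0000, hold=1.2023 ⇒ V=1.2023 continue | (k=7,j=4): S=136.9894, K−S=0.0000, hold=0.0000 ⇒ V=0.0000 continue | (k=7,j=5): S=178.2574, K−S=0.0000, hold=0.0000 ⇒ V=0.0000 continue | (k=7,j=6): S=231.9574, K−S=0.0000, hold=0.0000 ⇒ V=0.0000 continue | (k=7,j=7): S=301.8344, K−S=0.0000, hold=0.0000 ⇒ V=0.0000 continue  boundary S*=62.1735
step 6: (k=6,j=0): S=54.5036, K−S=31.9064, hold=30.5938 ⇒ V=31.9064 exercise | (k=6,j=1): S=70.9228, K−S=15.4872, hold=15.7591 ⇒ V=15.7591 continue | (k=6,j=2): S=92.2882, K−S=0.0000, hold=4.6257 ⇒ V=4.6257 continue | (k=6,j=3): S=120.0900, K−S=0.0000, hold=0.5618 ⇒ V=0.5618 continue | (k=6,j=4): S=156.2670, K−S=0.0000, hold=0.0000 ⇒ V=0.0000 continue | (k=6,j=5): S=203.3424, K−S=0.0000, hold=0.0000 ⇒ V=0.0000 continue | (k=6,j=6): S=264.5991, K−S=0.0000, hold=0.0000 ⇒ V=0.0000 continue  boundary S*=54.5036
step 5: (k=5,j=0): S=62.1735, K−S=24.2365, hold=23.0646 ⇒ V=24.2365 exercise | (k=5,j=1): S=80.9033, K−S=5.5067, hold=9.7576 ⇒ V=9.7576 continue | (k=5,j=2): S=105.2753, K−S=0.0000, hold=2.4521 ⇒ V=2.4521 continue | (k=5,j=3): S=136.9894, K−S=0.0000, hold=0.2625 ⇒ V=0.2625 continue | (k=5,j=4): S=178.2574, K−S=0.0000, hold=0.0000 ⇒ V=0.0000 continue | (k=5,j=5): S=231.9574, K−S=0.0000, hold=0.0000 ⇒ V=0.0000 continue  boundary S*=62.1735
step 4: (k=4,j=0): S=70.9228, K−S=15.4872, hold=16.3747 ⇒ V=16.3747 continue | (k=4,j=1): S=92.2882, K−S=0.0000, hold=5.8284 ⇒ V=5.8284 continue | (k=4,j=2): S=120.0900, K−S=0.0000, hold=1.2816 ⇒ V=1.2816 continue | (k=4,j=3): S=156.2670, K−S=0.0000, hold=0.1226 ⇒ V=0.1226 continue | (k=4,j=4): S=203.3424, K−S=0.0000, hold=0.0000 ⇒ V=0.0000 continue  boundary S*=-
step 3: (k=3,j=0): S=80.9033, K−S=5.5067, hold=10.6677 ⇒ V=10.6677 continue | (k=3,j=1): S=105.2753, K−S=0.0000, hold=3.3867 ⇒ V=3.3867 continue | (k=3,j=2): S=136.9894, K−S=0.0000, hold=0.6623 ⇒ V=0.6623 continue | (k=3,j=3): S=178.2574, K−S=0.0000, hold=0.0573 ⇒ V=0.0573 continue  boundary S*=-
step 2: (k=2,j=0): S=92.2882, K−S=0.0000, hold=6.7373 ⇒ V=6.7373 continue | (k=2,j=1): S=120.0900, K−S=0.0000, hold=1.9252 ⇒ V=1.9252 continue | (k=2,j=2): S=156.2670, K−S=0.0000, hold=0.3391 ⇒ V=0.3391 continue  boundary S*=-
step 1: (k=1,j=0): S=105.2753, K−S=0.0000, hold=4.1444 ⇒ V=4.1444 continue | (k=1,j=1): S=136.9894, K−S=0.0000, hold=1.0751 ⇒ V=1.0751 continue  boundary S*=-
step 0: (k=0,j=0): S=120.0900, K−S=0.0000, hold=2.4929 ⇒ V=2.4929 continue  boundary S*=-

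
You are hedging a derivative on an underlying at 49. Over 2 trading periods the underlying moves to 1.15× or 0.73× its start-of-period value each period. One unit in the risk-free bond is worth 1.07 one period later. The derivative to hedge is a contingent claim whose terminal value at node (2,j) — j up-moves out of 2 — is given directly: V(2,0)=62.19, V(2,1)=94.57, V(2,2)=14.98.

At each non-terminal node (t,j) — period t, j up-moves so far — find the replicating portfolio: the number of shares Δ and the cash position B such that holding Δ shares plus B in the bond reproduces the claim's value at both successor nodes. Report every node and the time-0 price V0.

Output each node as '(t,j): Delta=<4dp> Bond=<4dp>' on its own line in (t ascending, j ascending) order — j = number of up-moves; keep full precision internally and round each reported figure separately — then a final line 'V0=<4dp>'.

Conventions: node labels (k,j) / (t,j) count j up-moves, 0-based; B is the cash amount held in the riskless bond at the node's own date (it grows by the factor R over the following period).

(0,0): Delta=-2.6458 Bond=165.6633
(1,0): Delta=2.1553 Bond=5.5238
(1,1): Delta=-3.3629 Bond=217.6682
V0=36.0185

Under the risk-neutral measure, an up-move has probability p* = (R−d)/(u−d) = 0.8095 and values discount at R = 1.07.
Expiry values: V(2,0)=62.1900, V(2,1)=94.5700, V(2,2)=14.9800
  t=1,j=0: stock 35.7700 → up 41.1355 (V=94.5700), down 26.1121 (V=62.1900). Price 82.6190; hedge Δ=2.1553, bond B=5.5238.
  t=1,j=1: stock 56.3500 → up 64.8025 (V=14.9800), down 41.1355 (V=94.5700). Price 28.1682; hedge Δ=-3.3629, bond B=217.6682.
  t=0,j=0: stock 49.0000 → up 56.3500 (V=28.1682), down 35.7700 (V=82.6190). Price 36.0185; hedge Δ=-2.6458, bond B=165.6633.
Verification: the root portfolio costs Δ(0,0)·S0 + B(0,0) = 36.0185, matching V0.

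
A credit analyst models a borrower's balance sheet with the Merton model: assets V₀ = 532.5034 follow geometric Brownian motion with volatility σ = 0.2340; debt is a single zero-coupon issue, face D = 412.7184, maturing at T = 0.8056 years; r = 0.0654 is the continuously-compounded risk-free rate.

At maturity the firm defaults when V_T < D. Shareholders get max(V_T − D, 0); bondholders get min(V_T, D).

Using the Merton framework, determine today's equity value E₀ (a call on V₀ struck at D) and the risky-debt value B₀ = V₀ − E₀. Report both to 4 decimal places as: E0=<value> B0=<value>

Apply the equity-as-call identities (strike 412.7184, horizon 0.8056 years):
d₁ = [ln(V₀/D) + (r + σ²/2)T] / (σ√T)
   = [ln(532.5034/412.7184) + (0.0654 + 0.5·0.2340²)·0.8056] / (0.2340·√0.8056)
   = [0.254824 + 0.074742] / 0.210027 = 1.569157
d₂ = d₁ − σ√T = 1.569157 − 0.210027 = 1.359130
N(d₁) = 0.941694,  N(d₂) = 0.912947,  e^(−rT) = 0.948678
E₀ = V₀·N(d₁) − D·e^(−rT)·N(d₂)
   = 532.5034·0.941694 − 412.7184·0.948678·0.912947 = 144.003057
B₀ = V₀ − E₀ = 532.5034 − 144.003057 = 388.500343

E0=144.0031 B0=388.5003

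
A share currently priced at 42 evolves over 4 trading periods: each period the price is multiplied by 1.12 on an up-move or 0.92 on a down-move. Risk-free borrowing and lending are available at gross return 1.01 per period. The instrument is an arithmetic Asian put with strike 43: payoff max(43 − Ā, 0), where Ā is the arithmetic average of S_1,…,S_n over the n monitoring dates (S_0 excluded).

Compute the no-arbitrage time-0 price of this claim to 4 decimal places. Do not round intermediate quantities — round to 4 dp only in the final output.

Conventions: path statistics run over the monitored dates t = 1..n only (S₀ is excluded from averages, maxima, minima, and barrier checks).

Set p* = 0.4500 (from d < R < u); the path-dependent value is the discounted p*-expectation over all price paths.
Enumerate all 2^4 = 16 price paths (U = up ×1.12, D = down ×0.92); each path with k up-moves has probability p*^k·(1−p*)^(4−k).
DDDD: Ā=34.2456, payoff=8.7544, prob=0.091506
UDDD: Ā=41.6902, payoff=1.3098, prob=0.074869
DUDD: Ā=39.5902, payoff=3.4098, prob=0.074869
UUDD: Ā=48.1968, payoff=0.0000, prob=0.061256
DDUD: Ā=37.6582, payoff=5.3418, prob=0.074869
UDUD: Ā=45.8448, payoff=0.0000, prob=0.061256
DUUD: Ā=43.7448, payoff=0.0000, prob=0.061256
UUUD: Ā=53.2545, payoff=0.0000, prob=0.050119
DDDU: Ā=35.8808, payoff=7.1192, prob=0.074869
UDDU: Ā=43.6810, payoff=0.0000, prob=0.061256
DUDU: Ā=41.5810, payoff=1.4190, prob=0.061256
UUDU: Ā=50.6203, payoff=0.0000, prob=0.050119
DDUU: Ā=39.6490, payoff=3.3510, prob=0.061256
UDUU: Ā=48.2683, payoff=0.0000, prob=0.050119
DUUU: Ā=46.1683, payoff=0.0000, prob=0.050119
UUUU: Ā=56.2049, payoff=0.0000, prob=0.041006
Price = Σ prob·payoff / R^4 = 2.379566 / 1.040604 = 2.2867

price = 2.2867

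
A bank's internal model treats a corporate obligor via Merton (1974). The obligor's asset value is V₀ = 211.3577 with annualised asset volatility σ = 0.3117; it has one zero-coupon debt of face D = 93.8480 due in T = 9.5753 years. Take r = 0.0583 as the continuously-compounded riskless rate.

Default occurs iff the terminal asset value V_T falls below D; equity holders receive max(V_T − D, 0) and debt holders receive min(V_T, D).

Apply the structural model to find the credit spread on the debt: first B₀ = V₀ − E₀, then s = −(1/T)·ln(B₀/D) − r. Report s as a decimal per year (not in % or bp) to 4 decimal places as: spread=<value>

Work the structural quantities from V₀ = 211.3577 against face 93.8480:
d₁ = [ln(V₀/D) + (r + σ²/2)T] / (σ√T)
   = [ln(211.3577/93.8480) + (0.0583 + 0.5·0.3117²)·9.5753] / (0.3117·√9.5753)
   = [0.811876 + 1.023393] / 0.964524 = 1.902772
d₂ = d₁ − σ√T = 1.902772 − 0.964524 = 0.938248
N(d₁) = 0.971465,  N(d₂) = 0.825941,  e^(−rT) = 0.572215
E₀ = V₀·N(d₁) − D·e^(−rT)·N(d₂)
   = 211.3577·0.971465 − 93.8480·0.572215·0.825941 = 160.972475
B₀ = V₀ − E₀ = 211.3577 − 160.972475 = 50.385225
spread = −(1/T)·ln(B₀/D) − r = −(1/9.5753)·ln(50.385225/93.8480) − 0.0583 = 0.00665655

spread=0.0067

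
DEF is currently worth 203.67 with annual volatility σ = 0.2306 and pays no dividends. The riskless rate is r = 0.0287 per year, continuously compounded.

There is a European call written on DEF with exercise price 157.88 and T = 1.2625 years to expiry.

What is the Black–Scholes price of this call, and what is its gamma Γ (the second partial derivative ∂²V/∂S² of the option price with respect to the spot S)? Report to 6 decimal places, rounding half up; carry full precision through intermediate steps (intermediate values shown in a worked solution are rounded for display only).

σ√T = 0.2306·√1.2625 = 0.259105
d₁ = (ln(S/K) + (r+σ²/2)T) / (σ√T) = (ln(203.67/157.88) + (0.0287+0.2306²/2)·1.2625) / 0.259105 = (0.254666 + 0.069801) / 0.259105 = 1.252263
d₂ = d₁ − σ√T = 1.252263 − 0.259105 = 0.993159
e^{−rT} = 0.964415
N(d₁) = 0.894763,  N(d₂) = 0.839684
Call price V = S·N(d₁) − K·e^{−rT}·N(d₂) = 182.236390 − 127.851769 = 54.384622
φ(d₁) = (1/√(2π))·e^{−d₁²/2} = 0.182133
Γ = φ(d₁) / (S·σ·√T) = 0.003451

price = 54.384622
Γ = 0.003451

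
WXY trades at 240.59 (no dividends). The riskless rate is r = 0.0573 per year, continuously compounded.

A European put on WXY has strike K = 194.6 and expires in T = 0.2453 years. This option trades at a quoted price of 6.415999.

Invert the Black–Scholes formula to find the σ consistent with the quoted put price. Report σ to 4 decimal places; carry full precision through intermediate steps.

sigma = 0.5428

At σ = 0.5428 the Black–Scholes value reproduces the quote:
σ√T = 0.5428·√0.2453 = 0.268837
d₁ = (ln(S/K) + (r+σ²/2)T) / (σ√T) = (ln(240.59/194.6) + (0.0573+0.5428²/2)·0.2453) / 0.268837 = (0.212148 + 0.050192) / 0.268837 = 0.975835
d₂ = d₁ − σ√T = 0.975835 − 0.268837 = 0.706998
e^{−rT} = 0.986043
N(−d₁) = 0.164573,  N(−d₂) = 0.239784
V = K·e^{−rT}·N(−d₂) − S·N(−d₁) = 46.010632 − 39.594633 = 6.415999 (the observed quote) — the price is monotone increasing in volatility, hence this σ is the only solution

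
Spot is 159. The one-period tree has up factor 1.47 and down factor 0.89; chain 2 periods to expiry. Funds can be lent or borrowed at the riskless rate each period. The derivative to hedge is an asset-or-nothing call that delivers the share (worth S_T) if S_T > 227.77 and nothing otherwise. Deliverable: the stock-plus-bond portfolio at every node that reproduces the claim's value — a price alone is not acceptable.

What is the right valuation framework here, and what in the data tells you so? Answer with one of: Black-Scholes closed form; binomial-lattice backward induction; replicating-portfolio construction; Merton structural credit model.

framework: replicating-portfolio construction

Key observation: since the answer must list Δ and B at each node of the 1.47/0.89 lattice on 159, the replicating-portfolio method — solving the two-state system at every node — is the one that applies.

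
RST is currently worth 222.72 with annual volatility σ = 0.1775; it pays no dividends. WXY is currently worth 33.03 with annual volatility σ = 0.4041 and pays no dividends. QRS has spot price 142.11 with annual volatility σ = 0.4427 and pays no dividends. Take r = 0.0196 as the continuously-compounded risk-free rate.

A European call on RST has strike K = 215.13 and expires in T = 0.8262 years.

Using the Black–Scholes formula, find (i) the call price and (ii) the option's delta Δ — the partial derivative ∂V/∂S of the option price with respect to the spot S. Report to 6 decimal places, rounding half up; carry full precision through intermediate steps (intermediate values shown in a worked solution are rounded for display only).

σ√T = 0.1775·√0.8262 = 0.161340
d₁ = (ln(S/K) + (r+σ²/2)T) / (σ√T) = (ln(222.72/215.13) + (0.0196+0.1775²/2)·0.8262) / 0.161340 = (0.034673 + 0.029209) / 0.161340 = 0.395945
d₂ = d₁ − σ√T = 0.395945 − 0.161340 = 0.234606
e^{−rT} = 0.983937
N(d₁) = 0.653927,  N(d₂) = 0.592743
Call price V = S·N(d₁) − K·e^{−rT}·N(d₂) = 145.642680 − 125.468392 = 20.174287
Δ = N(d₁) = 0.653927

price = 20.174287
Δ = 0.653927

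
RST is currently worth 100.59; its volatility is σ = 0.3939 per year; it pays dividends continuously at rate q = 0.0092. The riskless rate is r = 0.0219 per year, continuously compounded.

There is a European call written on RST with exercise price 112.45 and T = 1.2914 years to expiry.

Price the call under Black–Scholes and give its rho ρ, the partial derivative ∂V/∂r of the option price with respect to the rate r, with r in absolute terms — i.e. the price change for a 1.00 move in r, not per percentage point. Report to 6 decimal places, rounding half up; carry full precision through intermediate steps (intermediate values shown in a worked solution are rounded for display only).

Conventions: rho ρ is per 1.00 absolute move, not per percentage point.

price = 13.933298
ρ = 46.777280

σ√T = 0.3939·√1.2914 = 0.447627
d₁ = (ln(S/K) + (r−q+σ²/2)T) / (σ√T) = (ln(100.59/112.45) + (0.0219−0.0092+0.3939²/2)·1.2914) / 0.447627 = (-0.111456 + 0.116586) / 0.447627 = 0.011460
d₂ = d₁ − σ√T = 0.011460 − 0.447627 = -0.436167
e^{−rT} = 0.972115
e^{−qT} = 0.988189
N(d₁) = 0.504572,  N(d₂) = 0.331358
Call price V = S·e^{−qT}·N(d₁) − K·e^{−rT}·N(d₂) = 50.155444 − 36.222147 = 13.933298
ρ = K·T·e^{−rT}·N(d₂) = 46.777280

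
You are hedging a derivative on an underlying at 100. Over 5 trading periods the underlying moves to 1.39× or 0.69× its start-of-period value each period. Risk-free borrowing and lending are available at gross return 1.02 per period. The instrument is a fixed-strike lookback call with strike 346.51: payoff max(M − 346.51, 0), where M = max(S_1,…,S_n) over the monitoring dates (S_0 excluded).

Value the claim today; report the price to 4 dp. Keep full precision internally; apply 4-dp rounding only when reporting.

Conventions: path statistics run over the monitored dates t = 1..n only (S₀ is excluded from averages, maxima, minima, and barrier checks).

Set p* = 0.4714 (from d < R < u); the path-dependent value is the discounted p*-expectation over all price paths.
Enumerate all 2^5 = 32 price paths (U = up ×1.39, D = down ×0.69); each path with k up-moves has probability p*^k·(1−p*)^(5−k).
DDDDD: M=69.0000, payoff=0.0000, prob=0.041259
UDDDD: M=139.0000, payoff=0.0000, prob=0.036799
DUDDD: M=95.9100, payoff=0.0000, prob=0.036799
UUDDD: M=193.2100, payoff=0.0000, prob=0.032820
DDUDD: M=69.0000, payoff=0.0000, prob=0.036799
UDUDD: M=139.0000, payoff=0.0000, prob=0.032820
DUUDD: M=133.3149, payoff=0.0000, prob=0.032820
UUUDD: M=268.5619, payoff=0.0000, prob=0.029272
DDDUD: M=69.0000, payoff=0.0000, prob=0.036799
UDDUD: M=139.0000, payoff=0.0000, prob=0.032820
DUDUD: M=95.9100, payoff=0.0000, prob=0.032820
UUDUD: M=193.2100, payoff=0.0000, prob=0.029272
DDUUD: M=91.9873, payoff=0.0000, prob=0.032820
UDUUD: M=185.3077, payoff=0.0000, prob=0.029272
DUUUD: M=185.3077, payoff=0.0000, prob=0.029272
UUUUD: M=373.3010, payoff=26.7910, prob=0.026108
DDDDU: M=69.0000, payoff=0.0000, prob=0.036799
UDDDU: M=139.0000, payoff=0.0000, prob=0.032820
DUDDU: M=95.9100, payoff=0.0000, prob=0.032820
UUDDU: M=193.2100, payoff=0.0000, prob=0.029272
DDUDU: M=69.0000, payoff=0.0000, prob=0.032820
UDUDU: M=139.0000, payoff=0.0000, prob=0.029272
DUUDU: M=133.3149, payoff=0.0000, prob=0.029272
UUUDU: M=268.5619, payoff=0.0000, prob=0.026108
DDDUU: M=69.0000, payoff=0.0000, prob=0.032820
UDDUU: M=139.0000, payoff=0.0000, prob=0.029272
DUDUU: M=127.8623, payoff=0.0000, prob=0.029272
UUDUU: M=257.5777, payoff=0.0000, prob=0.026108
DDUUU: M=127.8623, payoff=0.0000, prob=0.029272
UDUUU: M=257.5777, payoff=0.0000, prob=0.026108
DUUUU: M=257.5777, payoff=0.0000, prob=0.026108
UUUUU: M=518.8884, payoff=172.3784, prob=0.023285
Price = Σ prob·payoff / R^5 = 4.713313 / 1.104081 = 4.2690

price = 4.2690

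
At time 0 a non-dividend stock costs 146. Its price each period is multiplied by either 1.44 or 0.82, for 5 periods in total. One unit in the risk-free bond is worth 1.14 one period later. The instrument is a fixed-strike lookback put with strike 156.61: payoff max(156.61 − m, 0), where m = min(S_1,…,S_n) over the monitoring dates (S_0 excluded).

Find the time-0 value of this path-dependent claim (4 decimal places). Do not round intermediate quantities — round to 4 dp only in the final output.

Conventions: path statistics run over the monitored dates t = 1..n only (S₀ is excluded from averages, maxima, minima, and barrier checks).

price = 16.0111

Under the martingale measure an up-move has probability p* = 0.5161; value the claim as the probability-weighted average of per-path payoffs, discounted 5 periods at R = 1.14.
Enumerate all 2^5 = 32 price paths (U = up ×1.44, D = down ×0.82); each path with k up-moves has probability p*^k·(1−p*)^(5−k).
DDDDD: m=54.1280, payoff=102.4820, prob=0.026525
UDDDD: m=95.0541, payoff=61.5559, prob=0.028293
DUDDD: m=95.0541, payoff=61.5559, prob=0.028293
UUDDD: m=166.9242, payoff=0.0000, prob=0.030179
DDUDD: m=95.0541, payoff=61.5559, prob=0.028293
UDUDD: m=166.9242, payoff=0.0000, prob=0.030179
DUUDD: m=119.7200, payoff=36.8900, prob=0.030179
UUUDD: m=210.2400, payoff=0.0000, prob=0.032191
DDDUD: m=80.4997, payoff=76.1103, prob=0.028293
UDDUD: m=141.3654, payoff=15.2446, prob=0.030179
DUDUD: m=119.7200, payoff=36.8900, prob=0.030179
UUDUD: m=210.2400, payoff=0.0000, prob=0.032191
DDUUD: m=98.1704, payoff=58.4396, prob=0.030179
UDUUD: m=172.3968, payoff=0.0000, prob=0.032191
DUUUD: m=119.7200, payoff=36.8900, prob=0.032191
UUUUD: m=210.2400, payoff=0.0000, prob=0.034337
DDDDU: m=66.0098, payoff=90.6002, prob=0.028293
UDDDU: m=115.9196, payoff=40.6904, prob=0.030179
DUDDU: m=115.9196, payoff=40.6904, prob=0.030179
UUDDU: m=203.5661, payoff=0.0000, prob=0.032191
DDUDU: m=98.1704, payoff=58.4396, prob=0.030179
UDUDU: m=172.3968, payoff=0.0000, prob=0.032191
DUUDU: m=119.7200, payoff=36.8900, prob=0.032191
UUUDU: m=210.2400, payoff=0.0000, prob=0.034337
DDDUU: m=80.4997, payoff=76.1103, prob=0.030179
UDDUU: m=141.3654, payoff=15.2446, prob=0.032191
DUDUU: m=119.7200, payoff=36.8900, prob=0.032191
UUDUU: m=210.2400, payoff=0.0000, prob=0.034337
DDUUU: m=98.1704, payoff=58.4396, prob=0.032191
UDUUU: m=172.3968, payoff=0.0000, prob=0.034337
DUUUU: m=119.7200, payoff=36.8900, prob=0.034337
UUUUU: m=210.2400, payoff=0.0000, prob=0.036626
Price = Σ prob·payoff / R^5 = 30.827915 / 1.925415 = 16.0111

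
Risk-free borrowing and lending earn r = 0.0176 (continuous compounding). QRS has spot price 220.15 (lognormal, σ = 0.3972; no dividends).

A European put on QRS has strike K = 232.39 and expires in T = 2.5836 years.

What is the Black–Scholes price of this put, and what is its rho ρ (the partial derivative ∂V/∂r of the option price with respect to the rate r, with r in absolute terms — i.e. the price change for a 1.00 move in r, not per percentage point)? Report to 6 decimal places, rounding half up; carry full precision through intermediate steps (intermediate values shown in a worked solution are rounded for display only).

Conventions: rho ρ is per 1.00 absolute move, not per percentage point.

price = 56.333446
ρ = -361.633174

σ√T = 0.3972·√2.5836 = 0.638443
d₁ = (ln(S/K) + (r+σ²/2)T) / (σ√T) = (ln(220.15/232.39) + (0.0176+0.3972²/2)·2.5836) / 0.638443 = (-0.054108 + 0.249276) / 0.638443 = 0.305694
d₂ = d₁ − σ√T = 0.305694 − 0.638443 = -0.332749
e^{−rT} = 0.955547
N(−d₁) = 0.379919,  N(−d₂) = 0.630338
Put price V = K·e^{−rT}·N(−d₂) − S·N(−d₁) = 139.972586 − 83.639140 = 56.333446
ρ = −K·T·e^{−rT}·N(−d₂) = -361.633174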